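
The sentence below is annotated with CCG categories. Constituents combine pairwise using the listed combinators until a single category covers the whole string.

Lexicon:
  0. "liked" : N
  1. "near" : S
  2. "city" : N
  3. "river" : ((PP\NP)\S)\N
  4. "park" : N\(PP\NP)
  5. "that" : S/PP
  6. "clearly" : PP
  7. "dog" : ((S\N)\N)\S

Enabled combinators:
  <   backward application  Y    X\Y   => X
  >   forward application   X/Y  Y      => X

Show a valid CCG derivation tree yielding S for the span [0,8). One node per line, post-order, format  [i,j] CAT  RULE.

[0,1] N  lex  "liked"
[1,2] S  lex  "near"
[2,3] N  lex  "city"
[3,4] ((PP\NP)\S)\N  lex  "river"
[2,4] (PP\NP)\S  <  k=3
[1,4] PP\NP  <  k=2
[4,5] N\(PP\NP)  lex  "park"
[1,5] N  <  k=4
[5,6] S/PP  lex  "that"
[6,7] PP  lex  "clearly"
[5,7] S  >  k=6
[7,8] ((S\N)\N)\S  lex  "dog"
[5,8] (S\N)\N  <  k=7
[1,8] S\N  <  k=5
[0,8] S  <  k=1

[0,8] S   <
  [0,1] "liked" : N
  [1,8] S\N   <
    [1,5] N   <
      [1,4] PP\NP   <
        [1,2] "near" : S
        [2,4] (PP\NP)\S   <
          [2,3] "city" : N
          [3,4] "river" : ((PP\NP)\S)\N
      [4,5] "park" : N\(PP\NP)
    [5,8] (S\N)\N   <
      [5,7] S   >
        [5,6] "that" : S/PP
        [6,7] "clearly" : PP
      [7,8] "dog" : ((S\N)\N)\S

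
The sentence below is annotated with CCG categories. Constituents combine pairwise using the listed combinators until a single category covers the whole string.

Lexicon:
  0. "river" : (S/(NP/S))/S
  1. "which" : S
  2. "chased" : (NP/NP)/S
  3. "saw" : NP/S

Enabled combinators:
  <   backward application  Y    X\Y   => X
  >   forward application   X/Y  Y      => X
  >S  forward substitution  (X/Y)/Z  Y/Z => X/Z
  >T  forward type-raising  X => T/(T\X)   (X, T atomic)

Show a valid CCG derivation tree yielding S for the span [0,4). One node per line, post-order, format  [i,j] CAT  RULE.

[0,4] S   >
  [0,2] S/(NP/S)   >
    [0,1] "river" : (S/(NP/S))/S
    [1,2] "which" : S
  [2,4] NP/S   >S
    [2,3] "chased" : (NP/NP)/S
    [3,4] "saw" : NP/S

[0,1] (S/(NP/S))/S  lex  "river"
[1,2] S  lex  "which"
[0,2] S/(NP/S)  >  k=1
[2,3] (NP/NP)/S  lex  "chased"
[3,4] NP/S  lex  "saw"
[2,4] NP/S  >S  k=3
[0,4] S  >  k=2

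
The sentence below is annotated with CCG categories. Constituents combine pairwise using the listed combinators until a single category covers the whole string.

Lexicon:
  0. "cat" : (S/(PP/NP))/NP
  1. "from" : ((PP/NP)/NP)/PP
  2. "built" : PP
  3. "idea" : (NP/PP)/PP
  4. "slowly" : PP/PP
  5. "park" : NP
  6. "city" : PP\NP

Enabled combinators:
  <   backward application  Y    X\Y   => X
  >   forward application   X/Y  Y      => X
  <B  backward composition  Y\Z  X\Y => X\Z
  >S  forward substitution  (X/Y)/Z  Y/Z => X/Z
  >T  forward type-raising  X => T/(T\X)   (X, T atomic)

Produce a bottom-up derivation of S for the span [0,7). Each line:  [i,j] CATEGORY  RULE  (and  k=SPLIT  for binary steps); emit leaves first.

[0,1] (S/(PP/NP))/NP  lex  "cat"
[1,2] ((PP/NP)/NP)/PP  lex  "from"
[2,3] PP  lex  "built"
[1,3] (PP/NP)/NP  >  k=2
[0,3] S/NP  >S  k=1
[3,4] (NP/PP)/PP  lex  "idea"
[4,5] PP/PP  lex  "slowly"
[3,5] NP/PP  >S  k=4
[5,6] NP  lex  "park"
[5,6] PP/(PP\NP)  >T
[6,7] PP\NP  lex  "city"
[5,7] PP  >  k=6
[3,7] NP  >  k=5
[0,7] S  >  k=3

[0,7] S   >
  [0,3] S/NP   >S
    [0,1] "cat" : (S/(PP/NP))/NP
    [1,3] (PP/NP)/NP   >
      [1,2] "from" : ((PP/NP)/NP)/PP
      [2,3] "built" : PP
  [3,7] NP   >
    [3,5] NP/PP   >S
      [3,4] "idea" : (NP/PP)/PP
      [4,5] "slowly" : PP/PP
    [5,7] PP   >
      [5,6] PP/(PP\NP)   >T
        [5,6] "park" : NP
      [6,7] "city" : PP\NP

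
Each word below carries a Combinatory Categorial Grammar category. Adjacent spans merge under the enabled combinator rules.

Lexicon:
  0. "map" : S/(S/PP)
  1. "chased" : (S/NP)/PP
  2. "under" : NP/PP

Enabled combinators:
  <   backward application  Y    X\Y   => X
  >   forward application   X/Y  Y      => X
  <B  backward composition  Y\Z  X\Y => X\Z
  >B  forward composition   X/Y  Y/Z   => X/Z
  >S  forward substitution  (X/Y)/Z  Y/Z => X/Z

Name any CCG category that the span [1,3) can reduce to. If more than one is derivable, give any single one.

[0,3] S   >
  [0,1] "map" : S/(S/PP)
  [1,3] S/PP   >S
    [1,2] "chased" : (S/NP)/PP
    [2,3] "under" : NP/PP

S/PP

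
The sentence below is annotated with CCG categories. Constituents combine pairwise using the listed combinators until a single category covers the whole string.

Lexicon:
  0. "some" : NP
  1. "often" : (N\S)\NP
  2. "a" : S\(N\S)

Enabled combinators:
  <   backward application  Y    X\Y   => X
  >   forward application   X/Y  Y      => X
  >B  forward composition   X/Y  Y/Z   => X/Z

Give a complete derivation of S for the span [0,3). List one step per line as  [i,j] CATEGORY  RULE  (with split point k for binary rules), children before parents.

[0,3] S   <
  [0,2] N\S   <
    [0,1] "some" : NP
    [1,2] "often" : (N\S)\NP
  [2,3] "a" : S\(N\S)

[0,1] NP  lex  "some"
[1,2] (N\S)\NP  lex  "often"
[0,2] N\S  <  k=1
[2,3] S\(N\S)  lex  "a"
[0,3] S  <  k=2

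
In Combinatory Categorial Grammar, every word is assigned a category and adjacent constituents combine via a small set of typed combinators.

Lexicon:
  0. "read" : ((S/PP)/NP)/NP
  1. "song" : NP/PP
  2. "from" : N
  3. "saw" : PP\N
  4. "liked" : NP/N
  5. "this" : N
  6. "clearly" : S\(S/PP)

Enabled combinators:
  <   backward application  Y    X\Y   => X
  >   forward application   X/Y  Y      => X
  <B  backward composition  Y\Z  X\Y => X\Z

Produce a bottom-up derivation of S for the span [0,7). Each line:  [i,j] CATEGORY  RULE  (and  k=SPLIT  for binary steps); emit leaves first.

[0,1] ((S/PP)/NP)/NP  lex  "read"
[1,2] NP/PP  lex  "song"
[2,3] N  lex  "from"
[3,4] PP\N  lex  "saw"
[2,4] PP  <  k=3
[1,4] NP  >  k=2
[0,4] (S/PP)/NP  >  k=1
[4,5] NP/N  lex  "liked"
[5,6] N  lex  "this"
[4,6] NP  >  k=5
[0,6] S/PP  >  k=4
[6,7] S\(S/PP)  lex  "clearly"
[0,7] S  <  k=6

[0,7] S   <
  [0,6] S/PP   >
    [0,4] (S/PP)/NP   >
      [0,1] "read" : ((S/PP)/NP)/NP
      [1,4] NP   >
        [1,2] "song" : NP/PP
        [2,4] PP   <
          [2,3] "from" : N
          [3,4] "saw" : PP\N
    [4,6] NP   >
      [4,5] "liked" : NP/N
      [5,6] "this" : N
  [6,7] "clearly" : S\(S/PP)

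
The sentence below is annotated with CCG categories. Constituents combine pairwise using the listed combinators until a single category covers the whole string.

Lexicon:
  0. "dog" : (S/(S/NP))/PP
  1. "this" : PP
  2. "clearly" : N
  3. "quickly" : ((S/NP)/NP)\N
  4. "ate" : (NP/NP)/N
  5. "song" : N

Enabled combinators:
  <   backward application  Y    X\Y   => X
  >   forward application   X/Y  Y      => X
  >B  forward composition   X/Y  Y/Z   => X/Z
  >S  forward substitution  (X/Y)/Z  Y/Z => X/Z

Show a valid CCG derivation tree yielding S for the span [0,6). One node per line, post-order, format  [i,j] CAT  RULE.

[0,6] S   >
  [0,2] S/(S/NP)   >
    [0,1] "dog" : (S/(S/NP))/PP
    [1,2] "this" : PP
  [2,6] S/NP   >S
    [2,4] (S/NP)/NP   <
      [2,3] "clearly" : N
      [3,4] "quickly" : ((S/NP)/NP)\N
    [4,6] NP/NP   >
      [4,5] "ate" : (NP/NP)/N
      [5,6] "song" : N

[0,1] (S/(S/NP))/PP  lex  "dog"
[1,2] PP  lex  "this"
[0,2] S/(S/NP)  >  k=1
[2,3] N  lex  "clearly"
[3,4] ((S/NP)/NP)\N  lex  "quickly"
[2,4] (S/NP)/NP  <  k=3
[4,5] (NP/NP)/N  lex  "ate"
[5,6] N  lex  "song"
[4,6] NP/NP  >  k=5
[2,6] S/NP  >S  k=4
[0,6] S  >  k=2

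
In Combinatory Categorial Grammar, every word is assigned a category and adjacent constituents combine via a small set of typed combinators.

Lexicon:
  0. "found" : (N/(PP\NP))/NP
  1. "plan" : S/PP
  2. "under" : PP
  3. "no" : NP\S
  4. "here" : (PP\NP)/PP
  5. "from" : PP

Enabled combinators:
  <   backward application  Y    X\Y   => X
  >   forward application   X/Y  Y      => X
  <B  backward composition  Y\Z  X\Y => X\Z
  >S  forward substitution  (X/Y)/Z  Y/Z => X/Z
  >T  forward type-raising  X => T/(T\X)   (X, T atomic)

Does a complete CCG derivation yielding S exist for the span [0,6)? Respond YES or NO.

(N/(PP\NP))/NP S/PP PP NP\S (PP\NP)/PP PP
CKY chart[0,6] = {N, N/(N\N), NP/(NP\N), PP/(PP\N), S/(S\N)}; S ∉ chart

NO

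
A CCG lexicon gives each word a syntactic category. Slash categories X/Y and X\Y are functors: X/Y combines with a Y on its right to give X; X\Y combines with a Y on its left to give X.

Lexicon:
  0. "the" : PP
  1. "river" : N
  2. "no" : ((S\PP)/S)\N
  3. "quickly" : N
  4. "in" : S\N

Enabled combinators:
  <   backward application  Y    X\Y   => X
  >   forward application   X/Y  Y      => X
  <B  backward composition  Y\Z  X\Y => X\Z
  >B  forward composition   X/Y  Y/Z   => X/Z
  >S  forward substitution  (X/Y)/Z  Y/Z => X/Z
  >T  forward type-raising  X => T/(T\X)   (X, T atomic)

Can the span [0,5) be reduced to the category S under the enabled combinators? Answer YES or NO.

YES

[0,5] S   <
  [0,1] "the" : PP
  [1,5] S\PP   >
    [1,3] (S\PP)/S   <
      [1,2] "river" : N
      [2,3] "no" : ((S\PP)/S)\N
    [3,5] S   <
      [3,4] "quickly" : N
      [4,5] "in" : S\N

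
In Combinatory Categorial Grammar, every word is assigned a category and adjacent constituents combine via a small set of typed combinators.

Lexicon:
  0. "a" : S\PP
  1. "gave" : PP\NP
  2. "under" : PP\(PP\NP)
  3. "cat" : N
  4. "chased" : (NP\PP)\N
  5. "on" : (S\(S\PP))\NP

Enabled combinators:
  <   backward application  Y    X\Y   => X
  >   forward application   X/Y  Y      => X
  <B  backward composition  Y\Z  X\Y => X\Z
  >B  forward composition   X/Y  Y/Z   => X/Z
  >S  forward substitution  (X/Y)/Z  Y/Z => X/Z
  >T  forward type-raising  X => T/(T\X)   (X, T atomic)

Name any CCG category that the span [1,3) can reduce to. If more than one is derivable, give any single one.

PP

[0,6] S   <
  [0,1] "a" : S\PP
  [1,6] S\(S\PP)   <
    [1,5] NP   <
      [1,3] PP   <
        [1,2] "gave" : PP\NP
        [2,3] "under" : PP\(PP\NP)
      [3,5] NP\PP   <
        [3,4] "cat" : N
        [4,5] "chased" : (NP\PP)\N
    [5,6] "on" : (S\(S\PP))\NP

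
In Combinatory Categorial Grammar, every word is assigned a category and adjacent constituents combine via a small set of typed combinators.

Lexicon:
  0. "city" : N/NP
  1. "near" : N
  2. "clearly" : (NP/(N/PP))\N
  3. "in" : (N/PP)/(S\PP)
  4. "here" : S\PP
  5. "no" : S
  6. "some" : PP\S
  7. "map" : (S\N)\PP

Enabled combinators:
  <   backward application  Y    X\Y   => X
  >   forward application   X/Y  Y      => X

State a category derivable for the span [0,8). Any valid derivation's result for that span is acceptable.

[0,8] S   <
  [0,5] N   >
    [0,1] "city" : N/NP
    [1,5] NP   >
      [1,3] NP/(N/PP)   <
        [1,2] "near" : N
        [2,3] "clearly" : (NP/(N/PP))\N
      [3,5] N/PP   >
        [3,4] "in" : (N/PP)/(S\PP)
        [4,5] "here" : S\PP
  [5,8] S\N   <
    [5,7] PP   <
      [5,6] "no" : S
      [6,7] "some" : PP\S
    [7,8] "map" : (S\N)\PP

S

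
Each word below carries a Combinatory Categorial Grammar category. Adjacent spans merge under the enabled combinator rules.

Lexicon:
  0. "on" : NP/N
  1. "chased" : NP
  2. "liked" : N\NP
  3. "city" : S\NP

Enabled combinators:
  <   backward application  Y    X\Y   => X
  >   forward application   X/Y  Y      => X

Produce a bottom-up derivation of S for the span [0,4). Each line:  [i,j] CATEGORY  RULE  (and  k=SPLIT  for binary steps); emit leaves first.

[0,1] NP/N  lex  "on"
[1,2] NP  lex  "chased"
[2,3] N\NP  lex  "liked"
[1,3] N  <  k=2
[0,3] NP  >  k=1
[3,4] S\NP  lex  "city"
[0,4] S  <  k=3

[0,4] S   <
  [0,3] NP   >
    [0,1] "on" : NP/N
    [1,3] N   <
      [1,2] "chased" : NP
      [2,3] "liked" : N\NP
  [3,4] "city" : S\NP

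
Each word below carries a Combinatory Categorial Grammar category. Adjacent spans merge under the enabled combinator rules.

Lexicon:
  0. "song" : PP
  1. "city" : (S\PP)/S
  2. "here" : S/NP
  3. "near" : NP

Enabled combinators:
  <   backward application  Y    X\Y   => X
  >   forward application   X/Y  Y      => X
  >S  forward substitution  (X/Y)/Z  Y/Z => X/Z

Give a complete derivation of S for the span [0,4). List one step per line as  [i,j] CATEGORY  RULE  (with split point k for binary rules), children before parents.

[0,4] S   <
  [0,1] "song" : PP
  [1,4] S\PP   >
    [1,2] "city" : (S\PP)/S
    [2,4] S   >
      [2,3] "here" : S/NP
      [3,4] "near" : NP

[0,1] PP  lex  "song"
[1,2] (S\PP)/S  lex  "city"
[2,3] S/NP  lex  "here"
[3,4] NP  lex  "near"
[2,4] S  >  k=3
[1,4] S\PP  >  k=2
[0,4] S  <  k=1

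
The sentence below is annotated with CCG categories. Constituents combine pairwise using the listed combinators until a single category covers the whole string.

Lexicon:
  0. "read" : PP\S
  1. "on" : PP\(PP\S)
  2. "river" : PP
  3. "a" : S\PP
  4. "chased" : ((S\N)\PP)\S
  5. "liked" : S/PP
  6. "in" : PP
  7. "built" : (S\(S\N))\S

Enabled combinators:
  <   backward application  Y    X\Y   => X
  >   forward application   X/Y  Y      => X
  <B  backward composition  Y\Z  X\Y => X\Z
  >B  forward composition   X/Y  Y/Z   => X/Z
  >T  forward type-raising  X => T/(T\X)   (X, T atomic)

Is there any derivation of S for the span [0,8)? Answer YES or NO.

[0,8] S   <
  [0,5] S\N   <
    [0,2] PP   <
      [0,1] "read" : PP\S
      [1,2] "on" : PP\(PP\S)
    [2,5] (S\N)\PP   <
      [2,4] S   <
        [2,3] "river" : PP
        [3,4] "a" : S\PP
      [4,5] "chased" : ((S\N)\PP)\S
  [5,8] S\(S\N)   <
    [5,7] S   >
      [5,6] "liked" : S/PP
      [6,7] "in" : PP
    [7,8] "built" : (S\(S\N))\S

YES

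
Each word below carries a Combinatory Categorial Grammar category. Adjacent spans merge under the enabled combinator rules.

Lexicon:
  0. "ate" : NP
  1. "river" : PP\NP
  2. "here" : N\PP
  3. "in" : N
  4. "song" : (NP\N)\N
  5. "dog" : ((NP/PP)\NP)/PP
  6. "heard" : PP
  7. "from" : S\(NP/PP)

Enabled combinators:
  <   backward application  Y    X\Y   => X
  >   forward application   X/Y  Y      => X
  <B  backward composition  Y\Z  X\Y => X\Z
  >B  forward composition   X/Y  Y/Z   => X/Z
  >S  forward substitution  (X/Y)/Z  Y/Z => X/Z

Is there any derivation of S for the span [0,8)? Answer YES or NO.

YES

[0,8] S   <
  [0,5] NP   <
    [0,2] PP   <
      [0,1] "ate" : NP
      [1,2] "river" : PP\NP
    [2,5] NP\PP   <B
      [2,3] "here" : N\PP
      [3,5] NP\N   <
        [3,4] "in" : N
        [4,5] "song" : (NP\N)\N
  [5,8] S\NP   <B
    [5,7] (NP/PP)\NP   >
      [5,6] "dog" : ((NP/PP)\NP)/PP
      [6,7] "heard" : PP
    [7,8] "from" : S\(NP/PP)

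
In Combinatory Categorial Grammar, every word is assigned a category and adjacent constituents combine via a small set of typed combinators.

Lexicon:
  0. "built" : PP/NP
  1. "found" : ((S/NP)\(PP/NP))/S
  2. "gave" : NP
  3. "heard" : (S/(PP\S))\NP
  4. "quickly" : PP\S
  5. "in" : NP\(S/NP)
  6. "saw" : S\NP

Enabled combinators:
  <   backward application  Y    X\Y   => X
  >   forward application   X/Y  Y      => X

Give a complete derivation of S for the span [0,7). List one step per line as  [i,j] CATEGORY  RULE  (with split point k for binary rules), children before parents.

[0,7] S   <
  [0,6] NP   <
    [0,5] S/NP   <
      [0,1] "built" : PP/NP
      [1,5] (S/NP)\(PP/NP)   >
        [1,2] "found" : ((S/NP)\(PP/NP))/S
        [2,5] S   >
          [2,4] S/(PP\S)   <
            [2,3] "gave" : NP
            [3,4] "heard" : (S/(PP\S))\NP
          [4,5] "quickly" : PP\S
    [5,6] "in" : NP\(S/NP)
  [6,7] "saw" : S\NP

[0,1] PP/NP  lex  "built"
[1,2] ((S/NP)\(PP/NP))/S  lex  "found"
[2,3] NP  lex  "gave"
[3,4] (S/(PP\S))\NP  lex  "heard"
[2,4] S/(PP\S)  <  k=3
[4,5] PP\S  lex  "quickly"
[2,5] S  >  k=4
[1,5] (S/NP)\(PP/NP)  >  k=2
[0,5] S/NP  <  k=1
[5,6] NP\(S/NP)  lex  "in"
[0,6] NP  <  k=5
[6,7] S\NP  lex  "saw"
[0,7] S  <  k=6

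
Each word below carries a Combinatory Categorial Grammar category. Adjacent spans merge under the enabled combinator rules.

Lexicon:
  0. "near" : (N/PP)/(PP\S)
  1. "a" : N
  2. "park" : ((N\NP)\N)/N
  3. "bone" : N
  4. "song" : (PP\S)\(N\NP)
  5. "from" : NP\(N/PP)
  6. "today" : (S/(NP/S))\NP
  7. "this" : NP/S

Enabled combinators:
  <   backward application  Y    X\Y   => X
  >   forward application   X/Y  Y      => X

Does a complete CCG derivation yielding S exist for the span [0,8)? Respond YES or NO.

YES

[0,8] S   >
  [0,7] S/(NP/S)   <
    [0,6] NP   <
      [0,5] N/PP   >
        [0,1] "near" : (N/PP)/(PP\S)
        [1,5] PP\S   <
          [1,4] N\NP   <
            [1,2] "a" : N
            [2,4] (N\NP)\N   >
              [2,3] "park" : ((N\NP)\N)/N
              [3,4] "bone" : N
          [4,5] "song" : (PP\S)\(N\NP)
      [5,6] "from" : NP\(N/PP)
    [6,7] "today" : (S/(NP/S))\NP
  [7,8] "this" : NP/S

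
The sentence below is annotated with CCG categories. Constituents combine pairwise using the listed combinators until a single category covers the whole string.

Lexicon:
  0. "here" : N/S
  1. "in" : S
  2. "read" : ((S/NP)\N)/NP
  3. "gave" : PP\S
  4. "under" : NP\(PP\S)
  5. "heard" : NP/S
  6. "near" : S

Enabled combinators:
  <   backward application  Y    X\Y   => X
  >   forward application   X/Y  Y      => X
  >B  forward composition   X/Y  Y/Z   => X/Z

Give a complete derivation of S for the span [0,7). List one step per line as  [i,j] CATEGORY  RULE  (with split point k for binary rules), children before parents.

[0,7] S   >
  [0,5] S/NP   <
    [0,2] N   >
      [0,1] "here" : N/S
      [1,2] "in" : S
    [2,5] (S/NP)\N   >
      [2,3] "read" : ((S/NP)\N)/NP
      [3,5] NP   <
        [3,4] "gave" : PP\S
        [4,5] "under" : NP\(PP\S)
  [5,7] NP   >
    [5,6] "heard" : NP/S
    [6,7] "near" : S

[0,1] N/S  lex  "here"
[1,2] S  lex  "in"
[0,2] N  >  k=1
[2,3] ((S/NP)\N)/NP  lex  "read"
[3,4] PP\S  lex  "gave"
[4,5] NP\(PP\S)  lex  "under"
[3,5] NP  <  k=4
[2,5] (S/NP)\N  >  k=3
[0,5] S/NP  <  k=2
[5,6] NP/S  lex  "heard"
[6,7] S  lex  "near"
[5,7] NP  >  k=6
[0,7] S  >  k=5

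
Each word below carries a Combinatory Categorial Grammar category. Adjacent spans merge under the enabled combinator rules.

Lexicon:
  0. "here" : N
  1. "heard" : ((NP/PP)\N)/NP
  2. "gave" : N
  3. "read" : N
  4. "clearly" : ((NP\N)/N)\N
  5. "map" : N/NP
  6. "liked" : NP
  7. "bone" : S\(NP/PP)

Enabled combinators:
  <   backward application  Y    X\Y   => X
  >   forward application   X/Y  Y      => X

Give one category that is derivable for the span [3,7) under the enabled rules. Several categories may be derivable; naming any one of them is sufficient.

[0,8] S   <
  [0,7] NP/PP   <
    [0,1] "here" : N
    [1,7] (NP/PP)\N   >
      [1,2] "heard" : ((NP/PP)\N)/NP
      [2,7] NP   <
        [2,3] "gave" : N
        [3,7] NP\N   >
          [3,5] (NP\N)/N   <
            [3,4] "read" : N
            [4,5] "clearly" : ((NP\N)/N)\N
          [5,7] N   >
            [5,6] "map" : N/NP
            [6,7] "liked" : NP
  [7,8] "bone" : S\(NP/PP)

NP\N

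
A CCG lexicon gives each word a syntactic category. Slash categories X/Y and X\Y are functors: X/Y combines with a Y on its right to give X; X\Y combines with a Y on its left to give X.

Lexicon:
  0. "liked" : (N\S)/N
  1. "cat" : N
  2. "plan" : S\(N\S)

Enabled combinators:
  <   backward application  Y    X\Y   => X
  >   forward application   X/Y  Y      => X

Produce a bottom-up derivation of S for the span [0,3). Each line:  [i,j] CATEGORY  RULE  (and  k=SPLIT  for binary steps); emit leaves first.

[0,3] S   <
  [0,2] N\S   >
    [0,1] "liked" : (N\S)/N
    [1,2] "cat" : N
  [2,3] "plan" : S\(N\S)

[0,1] (N\S)/N  lex  "liked"
[1,2] N  lex  "cat"
[0,2] N\S  >  k=1
[2,3] S\(N\S)  lex  "plan"
[0,3] S  <  k=2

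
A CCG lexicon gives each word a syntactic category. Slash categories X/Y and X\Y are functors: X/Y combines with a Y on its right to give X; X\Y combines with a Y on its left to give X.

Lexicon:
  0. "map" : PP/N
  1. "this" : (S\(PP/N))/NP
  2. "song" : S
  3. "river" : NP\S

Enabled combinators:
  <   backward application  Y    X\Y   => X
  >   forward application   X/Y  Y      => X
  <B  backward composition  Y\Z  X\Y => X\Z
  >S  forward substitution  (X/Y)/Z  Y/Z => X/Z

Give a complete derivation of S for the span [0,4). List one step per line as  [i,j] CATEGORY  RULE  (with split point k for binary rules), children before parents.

[0,1] PP/N  lex  "map"
[1,2] (S\(PP/N))/NP  lex  "this"
[2,3] S  lex  "song"
[3,4] NP\S  lex  "river"
[2,4] NP  <  k=3
[1,4] S\(PP/N)  >  k=2
[0,4] S  <  k=1

[0,4] S   <
  [0,1] "map" : PP/N
  [1,4] S\(PP/N)   >
    [1,2] "this" : (S\(PP/N))/NP
    [2,4] NP   <
      [2,3] "song" : S
      [3,4] "river" : NP\S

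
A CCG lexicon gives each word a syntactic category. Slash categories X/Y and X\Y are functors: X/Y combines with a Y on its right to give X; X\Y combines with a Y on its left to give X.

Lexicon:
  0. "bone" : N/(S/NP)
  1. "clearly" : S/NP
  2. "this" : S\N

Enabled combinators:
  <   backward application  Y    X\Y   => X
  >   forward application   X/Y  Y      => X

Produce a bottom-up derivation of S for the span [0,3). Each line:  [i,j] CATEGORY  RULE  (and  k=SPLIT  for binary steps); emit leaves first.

[0,3] S   <
  [0,2] N   >
    [0,1] "bone" : N/(S/NP)
    [1,2] "clearly" : S/NP
  [2,3] "this" : S\N

[0,1] N/(S/NP)  lex  "bone"
[1,2] S/NP  lex  "clearly"
[0,2] N  >  k=1
[2,3] S\N  lex  "this"
[0,3] S  <  k=2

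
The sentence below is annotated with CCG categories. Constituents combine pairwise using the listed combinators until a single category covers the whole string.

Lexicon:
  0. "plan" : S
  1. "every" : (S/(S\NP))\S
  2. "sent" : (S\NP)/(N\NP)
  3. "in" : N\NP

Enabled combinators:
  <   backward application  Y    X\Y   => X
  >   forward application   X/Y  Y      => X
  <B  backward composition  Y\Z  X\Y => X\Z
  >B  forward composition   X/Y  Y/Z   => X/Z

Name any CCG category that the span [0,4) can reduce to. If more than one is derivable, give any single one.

[0,4] S   >
  [0,2] S/(S\NP)   <
    [0,1] "plan" : S
    [1,2] "every" : (S/(S\NP))\S
  [2,4] S\NP   >
    [2,3] "sent" : (S\NP)/(N\NP)
    [3,4] "in" : N\NP

S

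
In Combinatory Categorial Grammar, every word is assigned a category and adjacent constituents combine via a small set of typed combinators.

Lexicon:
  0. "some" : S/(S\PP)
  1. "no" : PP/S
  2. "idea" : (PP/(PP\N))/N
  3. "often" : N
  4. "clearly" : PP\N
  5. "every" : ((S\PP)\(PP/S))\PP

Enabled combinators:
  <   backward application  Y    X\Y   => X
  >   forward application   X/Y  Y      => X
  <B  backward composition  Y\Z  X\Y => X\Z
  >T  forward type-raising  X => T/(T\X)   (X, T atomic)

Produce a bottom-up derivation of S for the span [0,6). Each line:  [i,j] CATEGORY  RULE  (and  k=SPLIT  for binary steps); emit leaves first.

[0,1] S/(S\PP)  lex  "some"
[1,2] PP/S  lex  "no"
[2,3] (PP/(PP\N))/N  lex  "idea"
[3,4] N  lex  "often"
[2,4] PP/(PP\N)  >  k=3
[4,5] PP\N  lex  "clearly"
[2,5] PP  >  k=4
[5,6] ((S\PP)\(PP/S))\PP  lex  "every"
[2,6] (S\PP)\(PP/S)  <  k=5
[1,6] S\PP  <  k=2
[0,6] S  >  k=1

[0,6] S   >
  [0,1] "some" : S/(S\PP)
  [1,6] S\PP   <
    [1,2] "no" : PP/S
    [2,6] (S\PP)\(PP/S)   <
      [2,5] PP   >
        [2,4] PP/(PP\N)   >
          [2,3] "idea" : (PP/(PP\N))/N
          [3,4] "often" : N
        [4,5] "clearly" : PP\N
      [5,6] "every" : ((S\PP)\(PP/S))\PP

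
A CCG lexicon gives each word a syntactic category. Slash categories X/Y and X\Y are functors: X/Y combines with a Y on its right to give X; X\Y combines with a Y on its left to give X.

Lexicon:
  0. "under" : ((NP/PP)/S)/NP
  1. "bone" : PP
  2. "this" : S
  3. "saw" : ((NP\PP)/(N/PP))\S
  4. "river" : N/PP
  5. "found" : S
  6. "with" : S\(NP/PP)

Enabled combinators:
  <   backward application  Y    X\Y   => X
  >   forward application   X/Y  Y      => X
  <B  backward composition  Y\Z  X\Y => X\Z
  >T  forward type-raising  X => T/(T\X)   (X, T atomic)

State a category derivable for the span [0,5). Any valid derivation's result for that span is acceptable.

[0,7] S   <
  [0,6] NP/PP   >
    [0,5] (NP/PP)/S   >
      [0,1] "under" : ((NP/PP)/S)/NP
      [1,5] NP   <
        [1,2] "bone" : PP
        [2,5] NP\PP   >
          [2,4] (NP\PP)/(N/PP)   <
            [2,3] "this" : S
            [3,4] "saw" : ((NP\PP)/(N/PP))\S
          [4,5] "river" : N/PP
    [5,6] "found" : S
  [6,7] "with" : S\(NP/PP)

(NP/PP)/S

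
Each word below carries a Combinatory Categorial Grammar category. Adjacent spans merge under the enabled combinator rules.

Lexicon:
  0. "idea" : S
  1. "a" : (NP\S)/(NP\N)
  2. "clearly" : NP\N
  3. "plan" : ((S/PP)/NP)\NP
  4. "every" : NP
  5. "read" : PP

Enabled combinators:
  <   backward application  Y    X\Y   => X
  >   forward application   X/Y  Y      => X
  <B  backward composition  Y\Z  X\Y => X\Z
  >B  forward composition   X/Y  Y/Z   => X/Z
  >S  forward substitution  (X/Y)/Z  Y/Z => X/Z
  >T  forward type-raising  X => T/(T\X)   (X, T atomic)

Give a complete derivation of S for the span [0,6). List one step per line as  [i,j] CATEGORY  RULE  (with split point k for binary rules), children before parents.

[0,1] S  lex  "idea"
[1,2] (NP\S)/(NP\N)  lex  "a"
[2,3] NP\N  lex  "clearly"
[1,3] NP\S  >  k=2
[0,3] NP  <  k=1
[3,4] ((S/PP)/NP)\NP  lex  "plan"
[0,4] (S/PP)/NP  <  k=3
[4,5] NP  lex  "every"
[0,5] S/PP  >  k=4
[5,6] PP  lex  "read"
[0,6] S  >  k=5

[0,6] S   >
  [0,5] S/PP   >
    [0,4] (S/PP)/NP   <
      [0,3] NP   <
        [0,1] "idea" : S
        [1,3] NP\S   >
          [1,2] "a" : (NP\S)/(NP\N)
          [2,3] "clearly" : NP\N
      [3,4] "plan" : ((S/PP)/NP)\NP
    [4,5] "every" : NP
  [5,6] "read" : PP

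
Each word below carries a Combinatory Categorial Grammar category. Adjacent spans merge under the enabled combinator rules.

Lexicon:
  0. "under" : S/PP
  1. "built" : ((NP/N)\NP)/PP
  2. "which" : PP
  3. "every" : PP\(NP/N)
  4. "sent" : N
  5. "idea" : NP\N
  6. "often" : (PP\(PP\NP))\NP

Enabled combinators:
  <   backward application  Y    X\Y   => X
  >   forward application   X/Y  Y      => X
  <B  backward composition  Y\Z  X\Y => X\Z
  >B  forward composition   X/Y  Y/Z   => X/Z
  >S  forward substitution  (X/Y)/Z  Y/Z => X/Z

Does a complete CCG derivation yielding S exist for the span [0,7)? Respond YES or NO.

[0,7] S   >
  [0,1] "under" : S/PP
  [1,7] PP   <
    [1,4] PP\NP   <B
      [1,3] (NP/N)\NP   >
        [1,2] "built" : ((NP/N)\NP)/PP
        [2,3] "which" : PP
      [3,4] "every" : PP\(NP/N)
    [4,7] PP\(PP\NP)   <
      [4,6] NP   <
        [4,5] "sent" : N
        [5,6] "idea" : NP\N
      [6,7] "often" : (PP\(PP\NP))\NP

YES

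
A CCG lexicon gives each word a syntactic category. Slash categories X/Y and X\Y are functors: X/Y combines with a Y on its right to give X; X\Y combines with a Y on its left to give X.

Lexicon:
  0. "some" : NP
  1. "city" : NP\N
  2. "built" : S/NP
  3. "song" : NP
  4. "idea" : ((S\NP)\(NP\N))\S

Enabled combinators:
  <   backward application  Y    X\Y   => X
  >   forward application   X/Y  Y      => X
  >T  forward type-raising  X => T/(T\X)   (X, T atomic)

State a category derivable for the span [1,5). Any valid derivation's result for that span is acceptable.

S\NP

[0,5] S   <
  [0,1] "some" : NP
  [1,5] S\NP   <
    [1,2] "city" : NP\N
    [2,5] (S\NP)\(NP\N)   <
      [2,4] S   >
        [2,3] "built" : S/NP
        [3,4] "song" : NP
      [4,5] "idea" : ((S\NP)\(NP\N))\S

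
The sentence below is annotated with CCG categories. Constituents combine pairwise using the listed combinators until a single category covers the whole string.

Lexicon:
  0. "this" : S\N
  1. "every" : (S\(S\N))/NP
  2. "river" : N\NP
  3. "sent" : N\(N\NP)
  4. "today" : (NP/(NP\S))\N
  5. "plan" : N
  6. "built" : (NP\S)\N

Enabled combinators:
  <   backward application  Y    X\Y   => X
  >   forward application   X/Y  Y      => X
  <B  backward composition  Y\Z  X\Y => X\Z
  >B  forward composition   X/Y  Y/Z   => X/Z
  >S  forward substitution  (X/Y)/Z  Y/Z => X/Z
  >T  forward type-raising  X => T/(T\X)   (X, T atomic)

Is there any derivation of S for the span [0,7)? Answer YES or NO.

[0,7] S   <
  [0,1] "this" : S\N
  [1,7] S\(S\N)   >
    [1,2] "every" : (S\(S\N))/NP
    [2,7] NP   >
      [2,5] NP/(NP\S)   <
        [2,4] N   <
          [2,3] "river" : N\NP
          [3,4] "sent" : N\(N\NP)
        [4,5] "today" : (NP/(NP\S))\N
      [5,7] NP\S   <
        [5,6] "plan" : N
        [6,7] "built" : (NP\S)\N

YES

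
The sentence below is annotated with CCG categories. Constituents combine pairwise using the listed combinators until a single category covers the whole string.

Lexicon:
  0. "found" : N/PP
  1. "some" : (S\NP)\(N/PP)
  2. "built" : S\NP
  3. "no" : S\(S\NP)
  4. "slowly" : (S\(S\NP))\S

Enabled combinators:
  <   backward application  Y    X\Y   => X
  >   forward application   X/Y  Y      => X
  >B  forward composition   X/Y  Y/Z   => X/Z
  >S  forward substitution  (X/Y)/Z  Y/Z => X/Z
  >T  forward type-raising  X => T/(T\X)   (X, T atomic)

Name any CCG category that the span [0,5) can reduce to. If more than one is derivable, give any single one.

S

[0,5] S   <
  [0,2] S\NP   <
    [0,1] "found" : N/PP
    [1,2] "some" : (S\NP)\(N/PP)
  [2,5] S\(S\NP)   <
    [2,4] S   <
      [2,3] "built" : S\NP
      [3,4] "no" : S\(S\NP)
    [4,5] "slowly" : (S\(S\NP))\S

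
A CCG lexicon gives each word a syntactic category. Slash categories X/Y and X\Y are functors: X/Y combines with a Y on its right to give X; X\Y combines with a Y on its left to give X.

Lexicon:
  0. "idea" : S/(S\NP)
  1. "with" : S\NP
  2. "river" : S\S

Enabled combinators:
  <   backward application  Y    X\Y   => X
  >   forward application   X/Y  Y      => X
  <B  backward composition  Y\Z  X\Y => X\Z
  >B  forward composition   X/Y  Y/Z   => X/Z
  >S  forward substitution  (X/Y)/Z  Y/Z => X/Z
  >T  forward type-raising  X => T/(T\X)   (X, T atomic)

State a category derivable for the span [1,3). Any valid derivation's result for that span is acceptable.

[0,3] S   >
  [0,1] "idea" : S/(S\NP)
  [1,3] S\NP   <B
    [1,2] "with" : S\NP
    [2,3] "river" : S\S

S\NP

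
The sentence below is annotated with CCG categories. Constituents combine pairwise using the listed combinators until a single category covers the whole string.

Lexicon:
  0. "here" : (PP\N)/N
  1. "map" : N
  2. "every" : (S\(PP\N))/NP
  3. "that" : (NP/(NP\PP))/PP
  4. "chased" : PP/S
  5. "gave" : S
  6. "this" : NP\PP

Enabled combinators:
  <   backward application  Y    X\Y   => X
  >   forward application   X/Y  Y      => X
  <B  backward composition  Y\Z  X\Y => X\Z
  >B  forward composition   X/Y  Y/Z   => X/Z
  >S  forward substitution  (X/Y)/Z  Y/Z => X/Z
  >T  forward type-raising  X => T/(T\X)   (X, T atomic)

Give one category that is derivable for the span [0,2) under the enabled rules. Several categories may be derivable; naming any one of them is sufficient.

[0,7] S   <
  [0,2] PP\N   >
    [0,1] "here" : (PP\N)/N
    [1,2] "map" : N
  [2,7] S\(PP\N)   >
    [2,3] "every" : (S\(PP\N))/NP
    [3,7] NP   >
      [3,6] NP/(NP\PP)   >
        [3,4] "that" : (NP/(NP\PP))/PP
        [4,6] PP   >
          [4,5] "chased" : PP/S
          [5,6] "gave" : S
      [6,7] "this" : NP\PP

PP\N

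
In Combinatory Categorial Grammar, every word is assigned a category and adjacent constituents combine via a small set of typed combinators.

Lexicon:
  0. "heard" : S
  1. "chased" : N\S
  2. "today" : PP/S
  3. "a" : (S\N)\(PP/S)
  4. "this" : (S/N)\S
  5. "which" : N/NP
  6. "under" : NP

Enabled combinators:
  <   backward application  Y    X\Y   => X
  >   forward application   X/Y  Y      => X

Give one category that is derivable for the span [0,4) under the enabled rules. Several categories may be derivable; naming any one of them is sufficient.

[0,7] S   >
  [0,5] S/N   <
    [0,4] S   <
      [0,2] N   <
        [0,1] "heard" : S
        [1,2] "chased" : N\S
      [2,4] S\N   <
        [2,3] "today" : PP/S
        [3,4] "a" : (S\N)\(PP/S)
    [4,5] "this" : (S/N)\S
  [5,7] N   >
    [5,6] "which" : N/NP
    [6,7] "under" : NP

S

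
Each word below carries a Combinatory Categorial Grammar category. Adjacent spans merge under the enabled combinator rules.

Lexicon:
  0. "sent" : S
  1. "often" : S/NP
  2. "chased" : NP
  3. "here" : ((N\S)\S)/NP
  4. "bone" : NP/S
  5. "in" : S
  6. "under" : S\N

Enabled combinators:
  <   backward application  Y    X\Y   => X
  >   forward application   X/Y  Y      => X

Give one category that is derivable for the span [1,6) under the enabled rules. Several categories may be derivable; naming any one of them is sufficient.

[0,7] S   <
  [0,6] N   <
    [0,1] "sent" : S
    [1,6] N\S   <
      [1,3] S   >
        [1,2] "often" : S/NP
        [2,3] "chased" : NP
      [3,6] (N\S)\S   >
        [3,4] "here" : ((N\S)\S)/NP
        [4,6] NP   >
          [4,5] "bone" : NP/S
          [5,6] "in" : S
  [6,7] "under" : S\N

N\S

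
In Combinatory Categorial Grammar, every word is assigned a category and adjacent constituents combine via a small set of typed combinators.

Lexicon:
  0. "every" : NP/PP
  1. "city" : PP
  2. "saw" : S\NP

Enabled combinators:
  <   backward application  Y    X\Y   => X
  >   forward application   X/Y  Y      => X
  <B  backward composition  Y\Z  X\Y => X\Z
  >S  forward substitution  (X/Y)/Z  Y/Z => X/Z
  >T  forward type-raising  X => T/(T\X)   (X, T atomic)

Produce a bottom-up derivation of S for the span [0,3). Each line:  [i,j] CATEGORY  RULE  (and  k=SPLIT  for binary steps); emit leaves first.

[0,1] NP/PP  lex  "every"
[1,2] PP  lex  "city"
[0,2] NP  >  k=1
[2,3] S\NP  lex  "saw"
[0,3] S  <  k=2

[0,3] S   <
  [0,2] NP   >
    [0,1] "every" : NP/PP
    [1,2] "city" : PP
  [2,3] "saw" : S\NP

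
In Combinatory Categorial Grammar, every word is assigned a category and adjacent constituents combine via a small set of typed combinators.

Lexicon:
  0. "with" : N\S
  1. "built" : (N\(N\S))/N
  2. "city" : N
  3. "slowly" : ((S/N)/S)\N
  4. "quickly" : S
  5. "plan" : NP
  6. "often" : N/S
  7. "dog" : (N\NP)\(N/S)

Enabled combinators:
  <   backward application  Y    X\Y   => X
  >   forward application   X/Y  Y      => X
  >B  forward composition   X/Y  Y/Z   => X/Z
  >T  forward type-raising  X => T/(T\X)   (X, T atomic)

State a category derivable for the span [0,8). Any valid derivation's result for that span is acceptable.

[0,8] S   >
  [0,5] S/N   >
    [0,4] (S/N)/S   <
      [0,3] N   <
        [0,1] "with" : N\S
        [1,3] N\(N\S)   >
          [1,2] "built" : (N\(N\S))/N
          [2,3] "city" : N
      [3,4] "slowly" : ((S/N)/S)\N
    [4,5] "quickly" : S
  [5,8] N   <
    [5,6] "plan" : NP
    [6,8] N\NP   <
      [6,7] "often" : N/S
      [7,8] "dog" : (N\NP)\(N/S)

S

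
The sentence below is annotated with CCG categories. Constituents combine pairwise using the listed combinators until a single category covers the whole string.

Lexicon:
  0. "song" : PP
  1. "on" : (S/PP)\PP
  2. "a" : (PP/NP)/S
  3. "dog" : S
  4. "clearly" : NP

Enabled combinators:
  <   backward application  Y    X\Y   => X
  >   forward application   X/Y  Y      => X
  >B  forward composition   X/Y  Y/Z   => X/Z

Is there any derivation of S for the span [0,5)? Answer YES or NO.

YES

[0,5] S   >
  [0,2] S/PP   <
    [0,1] "song" : PP
    [1,2] "on" : (S/PP)\PP
  [2,5] PP   >
    [2,4] PP/NP   >
      [2,3] "a" : (PP/NP)/S
      [3,4] "dog" : S
    [4,5] "clearly" : NP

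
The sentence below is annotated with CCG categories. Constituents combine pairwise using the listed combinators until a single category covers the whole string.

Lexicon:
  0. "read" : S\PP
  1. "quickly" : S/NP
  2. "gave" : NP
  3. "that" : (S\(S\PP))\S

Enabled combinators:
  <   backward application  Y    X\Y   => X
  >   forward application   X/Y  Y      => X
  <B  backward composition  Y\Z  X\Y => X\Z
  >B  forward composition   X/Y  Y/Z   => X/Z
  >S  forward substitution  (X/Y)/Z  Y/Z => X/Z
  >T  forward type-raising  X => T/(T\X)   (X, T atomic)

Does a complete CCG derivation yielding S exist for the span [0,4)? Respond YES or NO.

[0,4] S   <
  [0,1] "read" : S\PP
  [1,4] S\(S\PP)   <
    [1,3] S   >
      [1,2] "quickly" : S/NP
      [2,3] "gave" : NP
    [3,4] "that" : (S\(S\PP))\S

YES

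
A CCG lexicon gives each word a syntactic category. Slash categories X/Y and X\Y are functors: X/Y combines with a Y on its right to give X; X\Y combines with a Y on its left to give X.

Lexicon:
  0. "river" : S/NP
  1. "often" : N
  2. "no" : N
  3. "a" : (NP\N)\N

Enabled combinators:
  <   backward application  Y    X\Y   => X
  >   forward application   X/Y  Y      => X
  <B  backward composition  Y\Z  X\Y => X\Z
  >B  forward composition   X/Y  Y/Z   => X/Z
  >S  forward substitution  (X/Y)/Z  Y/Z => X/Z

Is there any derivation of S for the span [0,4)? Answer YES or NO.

[0,4] S   >
  [0,1] "river" : S/NP
  [1,4] NP   <
    [1,2] "often" : N
    [2,4] NP\N   <
      [2,3] "no" : N
      [3,4] "a" : (NP\N)\N

YES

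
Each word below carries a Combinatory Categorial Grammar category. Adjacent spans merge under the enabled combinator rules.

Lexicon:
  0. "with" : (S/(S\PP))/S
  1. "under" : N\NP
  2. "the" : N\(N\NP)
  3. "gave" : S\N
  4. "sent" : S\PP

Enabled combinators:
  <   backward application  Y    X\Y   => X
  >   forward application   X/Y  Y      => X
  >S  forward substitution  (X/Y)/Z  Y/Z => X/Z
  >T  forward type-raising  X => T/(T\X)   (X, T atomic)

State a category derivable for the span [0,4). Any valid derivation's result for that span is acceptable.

S/(S\PP)

[0,5] S   >
  [0,4] S/(S\PP)   >
    [0,1] "with" : (S/(S\PP))/S
    [1,4] S   <
      [1,3] N   <
        [1,2] "under" : N\NP
        [2,3] "the" : N\(N\NP)
      [3,4] "gave" : S\N
  [4,5] "sent" : S\PP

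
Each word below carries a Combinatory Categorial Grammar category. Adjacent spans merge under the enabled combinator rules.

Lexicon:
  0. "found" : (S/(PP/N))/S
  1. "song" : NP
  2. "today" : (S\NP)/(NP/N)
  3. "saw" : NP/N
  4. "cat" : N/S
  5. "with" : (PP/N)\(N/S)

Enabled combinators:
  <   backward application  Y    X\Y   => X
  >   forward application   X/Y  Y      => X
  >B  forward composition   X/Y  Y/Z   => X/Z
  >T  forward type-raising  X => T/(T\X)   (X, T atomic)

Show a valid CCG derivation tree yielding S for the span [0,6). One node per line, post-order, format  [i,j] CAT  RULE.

[0,6] S   >
  [0,4] S/(PP/N)   >
    [0,1] "found" : (S/(PP/N))/S
    [1,4] S   <
      [1,2] "song" : NP
      [2,4] S\NP   >
        [2,3] "today" : (S\NP)/(NP/N)
        [3,4] "saw" : NP/N
  [4,6] PP/N   <
    [4,5] "cat" : N/S
    [5,6] "with" : (PP/N)\(N/S)

[0,1] (S/(PP/N))/S  lex  "found"
[1,2] NP  lex  "song"
[2,3] (S\NP)/(NP/N)  lex  "today"
[3,4] NP/N  lex  "saw"
[2,4] S\NP  >  k=3
[1,4] S  <  k=2
[0,4] S/(PP/N)  >  k=1
[4,5] N/S  lex  "cat"
[5,6] (PP/N)\(N/S)  lex  "with"
[4,6] PP/N  <  k=5
[0,6] S  >  k=4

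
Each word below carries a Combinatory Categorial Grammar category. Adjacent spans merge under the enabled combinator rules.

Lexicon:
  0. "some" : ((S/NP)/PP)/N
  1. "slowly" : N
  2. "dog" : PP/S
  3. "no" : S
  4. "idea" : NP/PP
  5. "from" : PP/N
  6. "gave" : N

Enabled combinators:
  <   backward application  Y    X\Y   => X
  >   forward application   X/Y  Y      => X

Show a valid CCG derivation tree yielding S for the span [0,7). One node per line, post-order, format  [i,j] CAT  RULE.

[0,1] ((S/NP)/PP)/N  lex  "some"
[1,2] N  lex  "slowly"
[0,2] (S/NP)/PP  >  k=1
[2,3] PP/S  lex  "dog"
[3,4] S  lex  "no"
[2,4] PP  >  k=3
[0,4] S/NP  >  k=2
[4,5] NP/PP  lex  "idea"
[5,6] PP/N  lex  "from"
[6,7] N  lex  "gave"
[5,7] PP  >  k=6
[4,7] NP  >  k=5
[0,7] S  >  k=4

[0,7] S   >
  [0,4] S/NP   >
    [0,2] (S/NP)/PP   >
      [0,1] "some" : ((S/NP)/PP)/N
      [1,2] "slowly" : N
    [2,4] PP   >
      [2,3] "dog" : PP/S
      [3,4] "no" : S
  [4,7] NP   >
    [4,5] "idea" : NP/PP
    [5,7] PP   >
      [5,6] "from" : PP/N
      [6,7] "gave" : N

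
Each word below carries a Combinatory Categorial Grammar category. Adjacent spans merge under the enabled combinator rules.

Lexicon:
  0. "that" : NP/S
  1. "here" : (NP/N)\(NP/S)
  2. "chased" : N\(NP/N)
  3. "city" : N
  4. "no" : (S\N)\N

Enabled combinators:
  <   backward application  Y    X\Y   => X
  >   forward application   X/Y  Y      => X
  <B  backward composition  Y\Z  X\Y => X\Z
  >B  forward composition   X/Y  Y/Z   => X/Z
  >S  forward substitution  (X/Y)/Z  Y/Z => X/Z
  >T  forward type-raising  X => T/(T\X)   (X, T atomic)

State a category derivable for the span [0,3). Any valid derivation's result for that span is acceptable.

N

[0,5] S   <
  [0,3] N   <
    [0,2] NP/N   <
      [0,1] "that" : NP/S
      [1,2] "here" : (NP/N)\(NP/S)
    [2,3] "chased" : N\(NP/N)
  [3,5] S\N   <
    [3,4] "city" : N
    [4,5] "no" : (S\N)\N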